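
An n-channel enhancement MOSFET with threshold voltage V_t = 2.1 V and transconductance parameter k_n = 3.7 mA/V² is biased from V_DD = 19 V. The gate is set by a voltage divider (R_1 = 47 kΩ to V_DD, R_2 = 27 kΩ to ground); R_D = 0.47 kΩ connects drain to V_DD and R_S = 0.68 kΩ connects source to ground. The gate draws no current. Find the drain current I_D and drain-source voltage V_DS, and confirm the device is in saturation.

V_G = V_DD·R_2/(R_1+R_2) = 19×27/74 = 6.93 V.
Assume saturation: I_D = (k_n/2)(V_GS − V_t)² with V_GS = V_G − I_D·R_S = 6.93 − 0.68·I_D.
Substituting gives 0.855·I_D² − 13.2·I_D + 43.2 = 0, with roots I_D = 4.75 or 10.6 mA.
The root I_D = 10.6 mA gives V_GS = -0.297 V ≤ V_t, so take I_D = 4.75 mA.
Then V_GS = 3.7 V and V_DS = V_DD − I_D(R_D+R_S) = 19 − 4.75×1.15 = 13.5 V.
Saturation requires V_DS ≥ V_GS − V_t = 1.6 V; 13.5 ≥ 1.6 ✓.

I_D ≈ 4.8 mA, V_DS ≈ 14 V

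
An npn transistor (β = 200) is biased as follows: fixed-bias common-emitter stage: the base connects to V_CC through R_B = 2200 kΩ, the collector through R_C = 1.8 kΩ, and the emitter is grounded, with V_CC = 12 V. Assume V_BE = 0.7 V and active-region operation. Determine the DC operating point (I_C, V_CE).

Base loop: V_CC = I_B·R_B + V_BE, so I_B = (12 − 0.7)/2200 kΩ = 0.00514 mA.
In the active region I_C = β·I_B = 200 × 0.00514 = 1.03 mA.
Collector loop: V_CE = V_CC − I_C·R_C = 12 − 1.03×1.8 = 10.2 V.
Since V_CE = 10.2 V > V_CE(sat) ≈ 0.2 V, the transistor is in the active region as assumed.

I_C ≈ 1 mA, V_CE ≈ 10 V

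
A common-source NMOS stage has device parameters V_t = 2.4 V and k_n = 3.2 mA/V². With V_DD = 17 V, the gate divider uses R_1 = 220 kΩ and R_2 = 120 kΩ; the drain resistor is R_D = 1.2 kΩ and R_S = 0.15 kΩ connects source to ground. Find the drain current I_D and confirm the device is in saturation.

I_D ≈ 8.6 mA

V_G = V_DD·R_2/(R_1+R_2) = 17×120/340 = 6 V.
Assume saturation: I_D = (k_n/2)(V_GS − V_t)² with V_GS = V_G − I_D·R_S = 6 − 0.15·I_D.
Substituting gives 0.036·I_D² − 2.73·I_D + 20.7 = 0, with roots I_D = 8.57 or 67.2 mA.
The root I_D = 67.2 mA gives V_GS = -4.08 V ≤ V_t, so take I_D = 8.57 mA.
Then V_GS = 4.71 V and V_DS = V_DD − I_D(R_D+R_S) = 17 − 8.57×1.35 = 5.43 V.
Saturation requires V_DS ≥ V_GS − V_t = 2.31 V; 5.43 ≥ 2.31 ✓.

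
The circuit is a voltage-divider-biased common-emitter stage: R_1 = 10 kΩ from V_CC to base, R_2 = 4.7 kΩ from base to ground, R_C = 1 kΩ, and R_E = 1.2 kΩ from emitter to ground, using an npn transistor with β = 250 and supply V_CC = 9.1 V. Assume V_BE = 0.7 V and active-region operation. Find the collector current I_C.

I_C ≈ 1.8 mA

Thevenize the base divider: V_Th = V_CC·R_2/(R_1+R_2) = 9.1×4.7/14.7 = 2.91 V, R_Th = R_1‖R_2 = 3.2 kΩ.
Base-emitter loop: V_Th = I_B·R_Th + V_BE + (β+1)I_B·R_E, so I_B = (2.91 − 0.7) / (3.2 + 251×1.2) = 0.00726 mA.
I_C = β·I_B = 250×0.00726 = 1.81 mA, and I_E = (β+1)I_B = 1.82 mA.
V_CE = V_CC − I_C·R_C − I_E·R_E = 9.1 − 1.81×1 − 1.82×1.2 = 5.1 V.
V_CE = 5.1 V > 0.2 V confirms active-region operation.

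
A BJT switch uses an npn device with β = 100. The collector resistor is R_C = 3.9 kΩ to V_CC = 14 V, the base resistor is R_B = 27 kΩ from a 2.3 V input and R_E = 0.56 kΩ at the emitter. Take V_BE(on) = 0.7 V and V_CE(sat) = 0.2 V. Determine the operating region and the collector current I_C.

Assume active. Base-emitter loop: I_B = (V_BB − V_BE)/(R_B + (β+1)R_E) = (2.3 − 0.7)/(27 + 101×0.56) = 0.0191 mA.
I_C = β·I_B = 100×0.0191 = 1.91 mA.
V_CE = V_CC − I_C·R_C − I_E·R_E = 14 − 1.91×3.9 − 1.93×0.56 = 5.45 V > V_CE(sat), so the active-region assumption holds.

active; I_C ≈ 1.9 mA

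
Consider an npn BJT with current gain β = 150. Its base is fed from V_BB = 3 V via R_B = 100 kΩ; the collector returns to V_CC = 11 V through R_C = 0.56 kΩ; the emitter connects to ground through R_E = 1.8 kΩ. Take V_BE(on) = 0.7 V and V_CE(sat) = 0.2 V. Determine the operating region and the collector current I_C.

active; I_C ≈ 0.93 mA

Assume active. Base-emitter loop: I_B = (V_BB − V_BE)/(R_B + (β+1)R_E) = (3 − 0.7)/(100 + 151×1.8) = 0.00619 mA.
I_C = β·I_B = 150×0.00619 = 0.928 mA.
V_CE = V_CC − I_C·R_C − I_E·R_E = 11 − 0.928×0.56 − 0.934×1.8 = 8.8 V > V_CE(sat), so the active-region assumption holds.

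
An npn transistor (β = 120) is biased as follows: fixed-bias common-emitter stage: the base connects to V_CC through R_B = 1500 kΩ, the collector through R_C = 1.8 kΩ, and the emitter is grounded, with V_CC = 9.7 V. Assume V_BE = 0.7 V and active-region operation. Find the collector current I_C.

Base loop: V_CC = I_B·R_B + V_BE, so I_B = (9.7 − 0.7)/1500 kΩ = 0.006 mA.
In the active region I_C = β·I_B = 120 × 0.006 = 0.72 mA.
Collector loop: V_CE = V_CC − I_C·R_C = 9.7 − 0.72×1.8 = 8.4 V.
Since V_CE = 8.4 V > V_CE(sat) ≈ 0.2 V, the transistor is in the active region as assumed.

I_C ≈ 0.72 mA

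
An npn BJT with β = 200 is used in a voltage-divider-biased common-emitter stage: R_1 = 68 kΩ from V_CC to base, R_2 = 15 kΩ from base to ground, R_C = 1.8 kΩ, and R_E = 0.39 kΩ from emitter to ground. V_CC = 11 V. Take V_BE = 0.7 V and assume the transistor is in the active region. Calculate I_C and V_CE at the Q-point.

Thevenize the base divider: V_Th = V_CC·R_2/(R_1+R_2) = 11×15/83 = 1.99 V, R_Th = R_1‖R_2 = 12.3 kΩ.
Base-emitter loop: V_Th = I_B·R_Th + V_BE + (β+1)I_B·R_E, so I_B = (1.99 − 0.7) / (12.3 + 201×0.39) = 0.0142 mA.
I_C = β·I_B = 200×0.0142 = 2.84 mA, and I_E = (β+1)I_B = 2.85 mA.
V_CE = V_CC − I_C·R_C − I_E·R_E = 11 − 2.84×1.8 − 2.85×0.39 = 4.77 V.
V_CE = 4.77 V > 0.2 V confirms active-region operation.

I_C ≈ 2.8 mA, V_CE ≈ 4.8 V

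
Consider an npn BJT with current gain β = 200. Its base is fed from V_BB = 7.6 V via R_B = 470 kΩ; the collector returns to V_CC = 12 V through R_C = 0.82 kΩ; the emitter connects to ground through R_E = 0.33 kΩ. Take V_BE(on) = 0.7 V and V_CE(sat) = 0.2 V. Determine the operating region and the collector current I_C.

Assume active. Base-emitter loop: I_B = (V_BB − V_BE)/(R_B + (β+1)R_E) = (7.6 − 0.7)/(470 + 201×0.33) = 0.0129 mA.
I_C = β·I_B = 200×0.0129 = 2.57 mA.
V_CE = V_CC − I_C·R_C − I_E·R_E = 12 − 2.57×0.82 − 2.59×0.33 = 9.04 V > V_CE(sat), so the active-region assumption holds.

active; I_C ≈ 2.6 mA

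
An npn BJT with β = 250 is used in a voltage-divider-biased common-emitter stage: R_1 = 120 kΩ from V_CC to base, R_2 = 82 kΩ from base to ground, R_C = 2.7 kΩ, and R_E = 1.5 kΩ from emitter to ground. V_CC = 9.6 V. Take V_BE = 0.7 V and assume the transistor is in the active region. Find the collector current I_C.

Thevenize the base divider: V_Th = V_CC·R_2/(R_1+R_2) = 9.6×82/202 = 3.9 V, R_Th = R_1‖R_2 = 48.7 kΩ.
Base-emitter loop: V_Th = I_B·R_Th + V_BE + (β+1)I_B·R_E, so I_B = (3.9 − 0.7) / (48.7 + 251×1.5) = 0.00752 mA.
I_C = β·I_B = 250×0.00752 = 1.88 mA, and I_E = (β+1)I_B = 1.89 mA.
V_CE = V_CC − I_C·R_C − I_E·R_E = 9.6 − 1.88×2.7 − 1.89×1.5 = 1.69 V.
V_CE = 1.69 V > 0.2 V confirms active-region operation.

I_C ≈ 1.9 mA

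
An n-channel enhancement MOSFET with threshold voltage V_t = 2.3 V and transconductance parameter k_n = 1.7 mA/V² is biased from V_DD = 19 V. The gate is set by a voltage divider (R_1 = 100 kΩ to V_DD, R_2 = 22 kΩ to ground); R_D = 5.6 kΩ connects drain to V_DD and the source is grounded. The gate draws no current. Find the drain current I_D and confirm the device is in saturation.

V_G = V_DD·R_2/(R_1+R_2) = 19×22/122 = 3.43 V. With the source grounded, V_GS = V_G = 3.43 V.
Assume saturation: I_D = (k_n/2)(V_GS − V_t)² = (1.7/2)×(3.43 − 2.3)² = 0.85×1.13² = 1.08 mA.
V_DS = V_DD − I_D·R_D = 19 − 1.08×5.6 = 13 V.
Saturation requires V_DS ≥ V_GS − V_t = 1.13 V; 13 ≥ 1.13 ✓.

I_D ≈ 1.1 mA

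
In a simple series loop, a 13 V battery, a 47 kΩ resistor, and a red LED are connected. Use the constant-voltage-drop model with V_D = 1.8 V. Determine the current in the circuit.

KVL around the loop: 13 = V_D + I·R = 1.8 + I × 47 kΩ.
So I = (13 − 1.8) / 47 kΩ = 11.2 / 47 = 0.238 mA.

I ≈ 0.24 mA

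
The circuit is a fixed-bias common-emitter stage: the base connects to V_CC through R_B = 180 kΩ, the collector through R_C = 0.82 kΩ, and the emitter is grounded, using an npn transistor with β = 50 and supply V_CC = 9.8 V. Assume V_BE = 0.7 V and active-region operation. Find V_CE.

Base loop: V_CC = I_B·R_B + V_BE, so I_B = (9.8 − 0.7)/180 kΩ = 0.0506 mA.
In the active region I_C = β·I_B = 50 × 0.0506 = 2.53 mA.
Collector loop: V_CE = V_CC − I_C·R_C = 9.8 − 2.53×0.82 = 7.73 V.
Since V_CE = 7.73 V > V_CE(sat) ≈ 0.2 V, the transistor is in the active region as assumed.

V_CE ≈ 7.7 V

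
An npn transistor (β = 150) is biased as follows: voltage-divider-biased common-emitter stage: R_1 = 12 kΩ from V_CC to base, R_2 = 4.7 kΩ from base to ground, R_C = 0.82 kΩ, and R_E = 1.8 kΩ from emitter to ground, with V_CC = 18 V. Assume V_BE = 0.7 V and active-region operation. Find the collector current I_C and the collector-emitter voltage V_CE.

Thevenize the base divider: V_Th = V_CC·R_2/(R_1+R_2) = 18×4.7/16.7 = 5.07 V, R_Th = R_1‖R_2 = 3.38 kΩ.
Base-emitter loop: V_Th = I_B·R_Th + V_BE + (β+1)I_B·R_E, so I_B = (5.07 − 0.7) / (3.38 + 151×1.8) = 0.0159 mA.
I_C = β·I_B = 150×0.0159 = 2.38 mA, and I_E = (β+1)I_B = 2.4 mA.
V_CE = V_CC − I_C·R_C − I_E·R_E = 18 − 2.38×0.82 − 2.4×1.8 = 11.7 V.
V_CE = 11.7 V > 0.2 V confirms active-region operation.

I_C ≈ 2.4 mA, V_CE ≈ 12 V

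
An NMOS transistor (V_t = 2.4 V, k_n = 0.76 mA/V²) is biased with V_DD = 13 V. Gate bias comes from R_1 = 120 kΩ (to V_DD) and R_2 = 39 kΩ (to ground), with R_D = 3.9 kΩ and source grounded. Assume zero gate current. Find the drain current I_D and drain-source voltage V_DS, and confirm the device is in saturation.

I_D ≈ 0.24 mA, V_DS ≈ 12 V

V_G = V_DD·R_2/(R_1+R_2) = 13×39/159 = 3.19 V. With the source grounded, V_GS = V_G = 3.19 V.
Assume saturation: I_D = (k_n/2)(V_GS − V_t)² = (0.76/2)×(3.19 − 2.4)² = 0.38×0.789² = 0.236 mA.
V_DS = V_DD − I_D·R_D = 13 − 0.236×3.9 = 12.1 V.
Saturation requires V_DS ≥ V_GS − V_t = 0.789 V; 12.1 ≥ 0.789 ✓.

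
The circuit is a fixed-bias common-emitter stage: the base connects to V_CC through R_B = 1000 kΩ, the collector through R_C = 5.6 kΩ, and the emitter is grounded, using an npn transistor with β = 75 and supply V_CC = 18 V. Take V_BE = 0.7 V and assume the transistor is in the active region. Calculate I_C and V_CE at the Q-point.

Base loop: V_CC = I_B·R_B + V_BE, so I_B = (18 − 0.7)/1000 kΩ = 0.0173 mA.
In the active region I_C = β·I_B = 75 × 0.0173 = 1.3 mA.
Collector loop: V_CE = V_CC − I_C·R_C = 18 − 1.3×5.6 = 10.7 V.
Since V_CE = 10.7 V > V_CE(sat) ≈ 0.2 V, the transistor is in the active region as assumed.

I_C ≈ 1.3 mA, V_CE ≈ 11 V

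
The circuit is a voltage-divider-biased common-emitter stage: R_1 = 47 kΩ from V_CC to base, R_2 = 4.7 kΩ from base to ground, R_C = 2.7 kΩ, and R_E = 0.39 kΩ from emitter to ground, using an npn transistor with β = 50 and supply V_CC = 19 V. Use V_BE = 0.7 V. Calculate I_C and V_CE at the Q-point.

Thevenize the base divider: V_Th = V_CC·R_2/(R_1+R_2) = 19×4.7/51.7 = 1.73 V, R_Th = R_1‖R_2 = 4.27 kΩ.
Base-emitter loop: V_Th = I_B·R_Th + V_BE + (β+1)I_B·R_E, so I_B = (1.73 − 0.7) / (4.27 + 51×0.39) = 0.0425 mA.
I_C = β·I_B = 50×0.0425 = 2.13 mA, and I_E = (β+1)I_B = 2.17 mA.
V_CE = V_CC − I_C·R_C − I_E·R_E = 19 − 2.13×2.7 − 2.17×0.39 = 12.4 V.
V_CE = 12.4 V > 0.2 V confirms active-region operation.

I_C ≈ 2.1 mA, V_CE ≈ 12 V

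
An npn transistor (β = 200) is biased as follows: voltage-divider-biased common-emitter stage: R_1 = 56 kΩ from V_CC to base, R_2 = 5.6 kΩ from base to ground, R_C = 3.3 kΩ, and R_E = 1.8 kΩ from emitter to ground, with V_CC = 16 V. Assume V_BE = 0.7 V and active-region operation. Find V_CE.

Thevenize the base divider: V_Th = V_CC·R_2/(R_1+R_2) = 16×5.6/61.6 = 1.45 V, R_Th = R_1‖R_2 = 5.09 kΩ.
Base-emitter loop: V_Th = I_B·R_Th + V_BE + (β+1)I_B·R_E, so I_B = (1.45 − 0.7) / (5.09 + 201×1.8) = 0.00206 mA.
I_C = β·I_B = 200×0.00206 = 0.411 mA, and I_E = (β+1)I_B = 0.413 mA.
V_CE = V_CC − I_C·R_C − I_E·R_E = 16 − 0.411×3.3 − 0.413×1.8 = 13.9 V.
V_CE = 13.9 V > 0.2 V confirms active-region operation.

V_CE ≈ 14 V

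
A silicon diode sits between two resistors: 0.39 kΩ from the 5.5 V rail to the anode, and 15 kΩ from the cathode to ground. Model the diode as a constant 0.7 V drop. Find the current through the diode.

The two resistors are in series with the diode, so KVL gives 5.5 = I·0.39 + 0.7 + I·15.
I = (5.5 − 0.7) / (0.39 + 15) kΩ = 4.8 / 15.4 = 0.312 mA.

I ≈ 0.31 mA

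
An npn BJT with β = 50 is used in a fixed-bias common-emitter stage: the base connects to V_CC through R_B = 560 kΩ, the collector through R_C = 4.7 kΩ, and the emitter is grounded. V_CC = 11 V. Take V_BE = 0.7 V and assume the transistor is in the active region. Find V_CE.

V_CE ≈ 6.7 V

Base loop: V_CC = I_B·R_B + V_BE, so I_B = (11 − 0.7)/560 kΩ = 0.0184 mA.
In the active region I_C = β·I_B = 50 × 0.0184 = 0.92 mA.
Collector loop: V_CE = V_CC − I_C·R_C = 11 − 0.92×4.7 = 6.68 V.
Since V_CE = 6.68 V > V_CE(sat) ≈ 0.2 V, the transistor is in the active region as assumed.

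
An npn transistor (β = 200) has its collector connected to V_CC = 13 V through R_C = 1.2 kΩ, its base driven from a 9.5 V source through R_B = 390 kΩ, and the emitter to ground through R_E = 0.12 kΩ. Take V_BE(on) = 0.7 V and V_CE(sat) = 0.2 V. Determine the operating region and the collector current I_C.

Assume active. Base-emitter loop: I_B = (V_BB − V_BE)/(R_B + (β+1)R_E) = (9.5 − 0.7)/(390 + 201×0.12) = 0.0212 mA.
I_C = β·I_B = 200×0.0212 = 4.25 mA.
V_CE = V_CC − I_C·R_C − I_E·R_E = 13 − 4.25×1.2 − 4.27×0.12 = 7.39 V > V_CE(sat), so the active-region assumption holds.

active; I_C ≈ 4.2 mA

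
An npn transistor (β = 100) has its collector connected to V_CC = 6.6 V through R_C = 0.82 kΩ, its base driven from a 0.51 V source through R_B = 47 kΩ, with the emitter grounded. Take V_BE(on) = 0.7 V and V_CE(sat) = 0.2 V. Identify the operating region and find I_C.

cutoff; I_C ≈ 0

V_BB = 0.51 V ≤ V_BE(on) = 0.7 V, so the base-emitter junction is not forward biased.
The transistor is in cutoff: I_B = I_C = 0.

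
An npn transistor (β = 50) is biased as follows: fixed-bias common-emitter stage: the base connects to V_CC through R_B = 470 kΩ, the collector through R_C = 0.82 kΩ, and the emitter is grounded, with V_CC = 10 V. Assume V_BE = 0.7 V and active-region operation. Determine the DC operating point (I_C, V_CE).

I_C ≈ 0.99 mA, V_CE ≈ 9.2 V

Base loop: V_CC = I_B·R_B + V_BE, so I_B = (10 − 0.7)/470 kΩ = 0.0198 mA.
In the active region I_C = β·I_B = 50 × 0.0198 = 0.989 mA.
Collector loop: V_CE = V_CC − I_C·R_C = 10 − 0.989×0.82 = 9.19 V.
Since V_CE = 9.19 V > V_CE(sat) ≈ 0.2 V, the transistor is in the active region as assumed.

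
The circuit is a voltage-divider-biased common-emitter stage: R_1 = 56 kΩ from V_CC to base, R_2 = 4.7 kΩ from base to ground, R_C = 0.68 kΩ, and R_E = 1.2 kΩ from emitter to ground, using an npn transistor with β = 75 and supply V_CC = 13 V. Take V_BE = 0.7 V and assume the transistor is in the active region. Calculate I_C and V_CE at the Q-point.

Thevenize the base divider: V_Th = V_CC·R_2/(R_1+R_2) = 13×4.7/60.7 = 1.01 V, R_Th = R_1‖R_2 = 4.34 kΩ.
Base-emitter loop: V_Th = I_B·R_Th + V_BE + (β+1)I_B·R_E, so I_B = (1.01 − 0.7) / (4.34 + 76×1.2) = 0.00321 mA.
I_C = β·I_B = 75×0.00321 = 0.241 mA, and I_E = (β+1)I_B = 0.244 mA.
V_CE = V_CC − I_C·R_C − I_E·R_E = 13 − 0.241×0.68 − 0.244×1.2 = 12.5 V.
V_CE = 12.5 V > 0.2 V confirms active-region operation.

I_C ≈ 0.24 mA, V_CE ≈ 13 V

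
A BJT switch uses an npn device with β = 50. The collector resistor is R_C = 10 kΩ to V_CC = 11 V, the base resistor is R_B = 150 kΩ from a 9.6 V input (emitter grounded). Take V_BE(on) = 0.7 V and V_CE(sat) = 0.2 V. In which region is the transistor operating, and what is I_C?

saturation; I_C ≈ 1.1 mA

Assume active: I_B = (9.6 − 0.7)/150 = 0.0593 mA, giving I_C = β·I_B = 2.97 mA.
But then V_CE = 11 − 2.97×10 = -18.7 V < V_CE(sat) = 0.2 V — impossible in the active region.
So the transistor is saturated. With V_CE = 0.2 V, I_C = (V_CC − 0.2)/R_C = 10.8/10 = 1.08 mA.
Check: β·I_B = 2.97 mA > I_C = 1.08 mA, confirming saturation.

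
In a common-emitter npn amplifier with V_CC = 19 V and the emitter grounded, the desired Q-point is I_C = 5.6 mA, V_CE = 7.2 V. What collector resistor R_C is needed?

Collector loop: V_CC = I_C·R_C + V_CE.
R_C = (V_CC − V_CE)/I_C = (19 − 7.2)/5.6 = 2.11 kΩ.

R_C ≈ 2.1 kΩ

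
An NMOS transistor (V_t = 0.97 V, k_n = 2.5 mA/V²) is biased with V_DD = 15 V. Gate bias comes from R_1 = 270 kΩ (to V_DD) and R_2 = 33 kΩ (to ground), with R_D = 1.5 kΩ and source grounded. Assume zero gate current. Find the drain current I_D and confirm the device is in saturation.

I_D ≈ 0.55 mA

V_G = V_DD·R_2/(R_1+R_2) = 15×33/303 = 1.63 V. With the source grounded, V_GS = V_G = 1.63 V.
Assume saturation: I_D = (k_n/2)(V_GS − V_t)² = (2.5/2)×(1.63 − 0.97)² = 1.25×0.664² = 0.551 mA.
V_DS = V_DD − I_D·R_D = 15 − 0.551×1.5 = 14.2 V.
Saturation requires V_DS ≥ V_GS − V_t = 0.664 V; 14.2 ≥ 0.664 ✓.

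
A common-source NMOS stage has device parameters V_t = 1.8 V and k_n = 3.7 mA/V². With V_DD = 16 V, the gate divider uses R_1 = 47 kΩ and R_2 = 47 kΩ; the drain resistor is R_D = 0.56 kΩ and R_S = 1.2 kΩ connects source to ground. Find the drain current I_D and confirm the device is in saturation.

I_D ≈ 3.9 mA

V_G = V_DD·R_2/(R_1+R_2) = 16×47/94 = 8 V.
Assume saturation: I_D = (k_n/2)(V_GS − V_t)² with V_GS = V_G − I_D·R_S = 8 − 1.2·I_D.
Substituting gives 2.66·I_D² − 28.5·I_D + 71.1 = 0, with roots I_D = 3.95 or 6.76 mA.
The root I_D = 6.76 mA gives V_GS = -0.111 V ≤ V_t, so take I_D = 3.95 mA.
Then V_GS = 3.26 V and V_DS = V_DD − I_D(R_D+R_S) = 16 − 3.95×1.76 = 9.05 V.
Saturation requires V_DS ≥ V_GS − V_t = 1.46 V; 9.05 ≥ 1.46 ✓.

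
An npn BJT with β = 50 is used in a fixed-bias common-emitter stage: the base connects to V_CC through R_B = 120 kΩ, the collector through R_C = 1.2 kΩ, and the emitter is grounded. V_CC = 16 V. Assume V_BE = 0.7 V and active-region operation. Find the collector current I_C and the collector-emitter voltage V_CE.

I_C ≈ 6.4 mA, V_CE ≈ 8.4 V

Base loop: V_CC = I_B·R_B + V_BE, so I_B = (16 − 0.7)/120 kΩ = 0.128 mA.
In the active region I_C = β·I_B = 50 × 0.128 = 6.38 mA.
Collector loop: V_CE = V_CC − I_C·R_C = 16 − 6.38×1.2 = 8.35 V.
Since V_CE = 8.35 V > V_CE(sat) ≈ 0.2 V, the transistor is in the active region as assumed.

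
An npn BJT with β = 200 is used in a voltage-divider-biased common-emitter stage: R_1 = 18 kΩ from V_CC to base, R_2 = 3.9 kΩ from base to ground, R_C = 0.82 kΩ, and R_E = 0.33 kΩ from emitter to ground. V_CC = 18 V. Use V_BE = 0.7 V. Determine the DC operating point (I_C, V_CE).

Thevenize the base divider: V_Th = V_CC·R_2/(R_1+R_2) = 18×3.9/21.9 = 3.21 V, R_Th = R_1‖R_2 = 3.21 kΩ.
Base-emitter loop: V_Th = I_B·R_Th + V_BE + (β+1)I_B·R_E, so I_B = (3.21 − 0.7) / (3.21 + 201×0.33) = 0.036 mA.
I_C = β·I_B = 200×0.036 = 7.21 mA, and I_E = (β+1)I_B = 7.24 mA.
V_CE = V_CC − I_C·R_C − I_E·R_E = 18 − 7.21×0.82 − 7.24×0.33 = 9.7 V.
V_CE = 9.7 V > 0.2 V confirms active-region operation.

I_C ≈ 7.2 mA, V_CE ≈ 9.7 V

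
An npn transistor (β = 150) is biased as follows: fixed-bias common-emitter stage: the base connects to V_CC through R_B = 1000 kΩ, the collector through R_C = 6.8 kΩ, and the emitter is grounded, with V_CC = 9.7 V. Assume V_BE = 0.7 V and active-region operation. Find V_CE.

V_CE ≈ 0.52 V

Base loop: V_CC = I_B·R_B + V_BE, so I_B = (9.7 − 0.7)/1000 kΩ = 0.009 mA.
In the active region I_C = β·I_B = 150 × 0.009 = 1.35 mA.
Collector loop: V_CE = V_CC − I_C·R_C = 9.7 − 1.35×6.8 = 0.52 V.
Since V_CE = 0.52 V > V_CE(sat) ≈ 0.2 V, the transistor is in the active region as assumed.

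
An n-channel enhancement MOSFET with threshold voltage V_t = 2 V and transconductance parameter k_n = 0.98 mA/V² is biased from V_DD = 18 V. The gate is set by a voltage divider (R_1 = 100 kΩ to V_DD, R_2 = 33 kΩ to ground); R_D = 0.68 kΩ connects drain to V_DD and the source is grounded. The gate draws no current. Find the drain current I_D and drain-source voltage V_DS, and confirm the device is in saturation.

I_D ≈ 3 mA, V_DS ≈ 16 V

V_G = V_DD·R_2/(R_1+R_2) = 18×33/133 = 4.47 V. With the source grounded, V_GS = V_G = 4.47 V.
Assume saturation: I_D = (k_n/2)(V_GS − V_t)² = (0.98/2)×(4.47 − 2)² = 0.49×2.47² = 2.98 mA.
V_DS = V_DD − I_D·R_D = 18 − 2.98×0.68 = 16 V.
Saturation requires V_DS ≥ V_GS − V_t = 2.47 V; 16 ≥ 2.47 ✓.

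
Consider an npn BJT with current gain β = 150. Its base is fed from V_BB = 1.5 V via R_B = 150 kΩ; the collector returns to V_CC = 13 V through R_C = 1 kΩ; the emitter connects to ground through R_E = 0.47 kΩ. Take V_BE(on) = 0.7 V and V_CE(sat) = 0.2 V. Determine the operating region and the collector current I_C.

Assume active. Base-emitter loop: I_B = (V_BB − V_BE)/(R_B + (β+1)R_E) = (1.5 − 0.7)/(150 + 151×0.47) = 0.00362 mA.
I_C = β·I_B = 150×0.00362 = 0.543 mA.
V_CE = V_CC − I_C·R_C − I_E·R_E = 13 − 0.543×1 − 0.547×0.47 = 12.2 V > V_CE(sat), so the active-region assumption holds.

active; I_C ≈ 0.54 mA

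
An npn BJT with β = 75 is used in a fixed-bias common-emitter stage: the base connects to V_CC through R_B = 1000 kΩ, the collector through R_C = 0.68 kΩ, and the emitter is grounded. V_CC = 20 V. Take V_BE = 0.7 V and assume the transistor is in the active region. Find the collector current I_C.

Base loop: V_CC = I_B·R_B + V_BE, so I_B = (20 − 0.7)/1000 kΩ = 0.0193 mA.
In the active region I_C = β·I_B = 75 × 0.0193 = 1.45 mA.
Collector loop: V_CE = V_CC − I_C·R_C = 20 − 1.45×0.68 = 19 V.
Since V_CE = 19 V > V_CE(sat) ≈ 0.2 V, the transistor is in the active region as assumed.

I_C ≈ 1.4 mA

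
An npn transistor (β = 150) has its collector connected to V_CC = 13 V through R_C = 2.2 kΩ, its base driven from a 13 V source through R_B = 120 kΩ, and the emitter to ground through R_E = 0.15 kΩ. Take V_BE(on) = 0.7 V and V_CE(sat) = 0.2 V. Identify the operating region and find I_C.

saturation; I_C ≈ 5.4 mA

Assume active: I_B = (13 − 0.7)/(120 + 151×0.15) = 0.0862 mA, I_C = β·I_B = 12.9 mA.
Then V_CE = 13 − 12.9×2.2 − 13×0.15 = -17.4 V < 0.2 V — the active assumption fails.
Re-solve with V_CE = 0.2 V. KCL at the emitter: V_E/R_E = (V_BB−0.7−V_E)/R_B + (V_CC−0.2−V_E)/R_C, giving V_E = 0.83 V.
I_C = (V_CC − 0.2 − V_E)/R_C = (12.8 − 0.83)/2.2 = 5.44 mA.
Check: I_B = (12.3 − 0.83)/120 = 0.0956 mA, and β·I_B = 14.3 mA > I_C, confirming saturation.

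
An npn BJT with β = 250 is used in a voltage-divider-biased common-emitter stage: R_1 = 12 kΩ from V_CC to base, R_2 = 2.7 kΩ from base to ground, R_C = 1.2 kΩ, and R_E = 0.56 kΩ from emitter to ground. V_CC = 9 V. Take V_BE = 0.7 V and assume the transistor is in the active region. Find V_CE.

V_CE ≈ 6.1 V

Thevenize the base divider: V_Th = V_CC·R_2/(R_1+R_2) = 9×2.7/14.7 = 1.65 V, R_Th = R_1‖R_2 = 2.2 kΩ.
Base-emitter loop: V_Th = I_B·R_Th + V_BE + (β+1)I_B·R_E, so I_B = (1.65 − 0.7) / (2.2 + 251×0.56) = 0.00668 mA.
I_C = β·I_B = 250×0.00668 = 1.67 mA, and I_E = (β+1)I_B = 1.68 mA.
V_CE = V_CC − I_C·R_C − I_E·R_E = 9 − 1.67×1.2 − 1.68×0.56 = 6.06 V.
V_CE = 6.06 V > 0.2 V confirms active-region operation.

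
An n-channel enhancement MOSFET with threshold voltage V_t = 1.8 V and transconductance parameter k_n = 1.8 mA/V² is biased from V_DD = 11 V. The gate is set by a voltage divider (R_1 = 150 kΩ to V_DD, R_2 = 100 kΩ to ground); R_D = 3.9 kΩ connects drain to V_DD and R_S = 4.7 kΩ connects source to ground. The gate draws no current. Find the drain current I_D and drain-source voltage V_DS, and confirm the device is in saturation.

I_D ≈ 0.41 mA, V_DS ≈ 7.5 V

V_G = V_DD·R_2/(R_1+R_2) = 11×100/250 = 4.4 V.
Assume saturation: I_D = (k_n/2)(V_GS − V_t)² with V_GS = V_G − I_D·R_S = 4.4 − 4.7·I_D.
Substituting gives 19.9·I_D² − 23·I_D + 6.08 = 0, with roots I_D = 0.41 or 0.747 mA.
The root I_D = 0.747 mA gives V_GS = 0.889 V ≤ V_t, so take I_D = 0.41 mA.
Then V_GS = 2.47 V and V_DS = V_DD − I_D(R_D+R_S) = 11 − 0.41×8.6 = 7.48 V.
Saturation requires V_DS ≥ V_GS − V_t = 0.675 V; 7.48 ≥ 0.675 ✓.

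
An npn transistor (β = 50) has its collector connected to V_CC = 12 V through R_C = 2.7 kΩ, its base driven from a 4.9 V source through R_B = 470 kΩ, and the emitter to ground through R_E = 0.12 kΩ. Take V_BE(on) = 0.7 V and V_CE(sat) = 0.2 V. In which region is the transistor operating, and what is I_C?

active; I_C ≈ 0.44 mA

Assume active. Base-emitter loop: I_B = (V_BB − V_BE)/(R_B + (β+1)R_E) = (4.9 − 0.7)/(470 + 51×0.12) = 0.00882 mA.
I_C = β·I_B = 50×0.00882 = 0.441 mA.
V_CE = V_CC − I_C·R_C − I_E·R_E = 12 − 0.441×2.7 − 0.45×0.12 = 10.8 V > V_CE(sat), so the active-region assumption holds.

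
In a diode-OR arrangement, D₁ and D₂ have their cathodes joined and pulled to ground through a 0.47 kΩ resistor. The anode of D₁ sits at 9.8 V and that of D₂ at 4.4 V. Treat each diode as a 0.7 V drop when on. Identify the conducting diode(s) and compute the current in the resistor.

Only D₁ conducts; I_R ≈ 19 mA

Assume both conduct. Then node N would need to be at both 9.8−0.7 = 9.1 V and 4.4−0.7 = 3.7 V, which is impossible.
Assume only D₁ conducts: V_N = 9.8 − 0.7 = 9.1 V, so I_R = 9.1/0.47 = 19.4 mA.
Check D₂: its anode-to-cathode voltage is 4.4 − 9.1 = -4.7 V < 0.7 V, so it is off. The assumption is consistent.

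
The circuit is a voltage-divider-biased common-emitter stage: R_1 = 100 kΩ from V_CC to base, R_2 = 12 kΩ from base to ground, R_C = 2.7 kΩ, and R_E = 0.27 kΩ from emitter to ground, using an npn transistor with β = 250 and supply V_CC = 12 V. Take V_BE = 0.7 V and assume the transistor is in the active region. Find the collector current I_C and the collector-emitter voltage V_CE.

I_C ≈ 1.9 mA, V_CE ≈ 6.5 V

Thevenize the base divider: V_Th = V_CC·R_2/(R_1+R_2) = 12×12/112 = 1.29 V, R_Th = R_1‖R_2 = 10.7 kΩ.
Base-emitter loop: V_Th = I_B·R_Th + V_BE + (β+1)I_B·R_E, so I_B = (1.29 − 0.7) / (10.7 + 251×0.27) = 0.00746 mA.
I_C = β·I_B = 250×0.00746 = 1.87 mA, and I_E = (β+1)I_B = 1.87 mA.
V_CE = V_CC − I_C·R_C − I_E·R_E = 12 − 1.87×2.7 − 1.87×0.27 = 6.46 V.
V_CE = 6.46 V > 0.2 V confirms active-region operation.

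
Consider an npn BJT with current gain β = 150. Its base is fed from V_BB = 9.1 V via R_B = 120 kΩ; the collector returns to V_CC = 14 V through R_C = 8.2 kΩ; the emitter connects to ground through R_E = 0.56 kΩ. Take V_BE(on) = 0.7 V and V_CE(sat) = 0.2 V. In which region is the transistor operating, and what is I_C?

Assume active: I_B = (9.1 − 0.7)/(120 + 151×0.56) = 0.0411 mA, I_C = β·I_B = 6.16 mA.
Then V_CE = 14 − 6.16×8.2 − 6.2×0.56 = -40 V < 0.2 V — the active assumption fails.
Re-solve with V_CE = 0.2 V. KCL at the emitter: V_E/R_E = (V_BB−0.7−V_E)/R_B + (V_CC−0.2−V_E)/R_C, giving V_E = 0.915 V.
I_C = (V_CC − 0.2 − V_E)/R_C = (13.8 − 0.915)/8.2 = 1.57 mA.
Check: I_B = (8.4 − 0.915)/120 = 0.0624 mA, and β·I_B = 9.36 mA > I_C, confirming saturation.

saturation; I_C ≈ 1.6 mA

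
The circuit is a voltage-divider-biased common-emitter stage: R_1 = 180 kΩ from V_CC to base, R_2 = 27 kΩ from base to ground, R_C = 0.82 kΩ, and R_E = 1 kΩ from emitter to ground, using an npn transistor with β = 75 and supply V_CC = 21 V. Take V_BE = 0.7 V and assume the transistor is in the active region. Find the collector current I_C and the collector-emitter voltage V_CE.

I_C ≈ 1.5 mA, V_CE ≈ 18 V

Thevenize the base divider: V_Th = V_CC·R_2/(R_1+R_2) = 21×27/207 = 2.74 V, R_Th = R_1‖R_2 = 23.5 kΩ.
Base-emitter loop: V_Th = I_B·R_Th + V_BE + (β+1)I_B·R_E, so I_B = (2.74 − 0.7) / (23.5 + 76×1) = 0.0205 mA.
I_C = β·I_B = 75×0.0205 = 1.54 mA, and I_E = (β+1)I_B = 1.56 mA.
V_CE = V_CC − I_C·R_C − I_E·R_E = 21 − 1.54×0.82 − 1.56×1 = 18.2 V.
V_CE = 18.2 V > 0.2 V confirms active-region operation.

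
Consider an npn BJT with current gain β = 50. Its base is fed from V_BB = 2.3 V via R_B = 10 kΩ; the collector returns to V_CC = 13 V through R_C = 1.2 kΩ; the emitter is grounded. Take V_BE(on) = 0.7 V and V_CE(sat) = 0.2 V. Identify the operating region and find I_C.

Assume active. Base-emitter loop: I_B = (V_BB − V_BE)/R_B = (2.3 − 0.7)/10 = 0.16 mA.
I_C = β·I_B = 50×0.16 = 8 mA.
V_CE = V_CC − I_C·R_C = 13 − 8×1.2 = 3.4 V > V_CE(sat), so the active-region assumption holds.

active; I_C ≈ 8 mA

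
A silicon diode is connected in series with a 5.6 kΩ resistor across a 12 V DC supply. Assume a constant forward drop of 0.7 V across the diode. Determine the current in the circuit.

I ≈ 2 mA

KVL around the loop: 12 = V_D + I·R = 0.7 + I × 5.6 kΩ.
So I = (12 − 0.7) / 5.6 kΩ = 11.3 / 5.6 = 2.02 mA.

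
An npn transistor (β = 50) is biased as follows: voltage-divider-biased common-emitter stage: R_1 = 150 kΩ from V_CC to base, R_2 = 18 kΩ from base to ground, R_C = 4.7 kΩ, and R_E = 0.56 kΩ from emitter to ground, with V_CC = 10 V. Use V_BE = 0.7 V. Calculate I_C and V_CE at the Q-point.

I_C ≈ 0.42 mA, V_CE ≈ 7.8 V

Thevenize the base divider: V_Th = V_CC·R_2/(R_1+R_2) = 10×18/168 = 1.07 V, R_Th = R_1‖R_2 = 16.1 kΩ.
Base-emitter loop: V_Th = I_B·R_Th + V_BE + (β+1)I_B·R_E, so I_B = (1.07 − 0.7) / (16.1 + 51×0.56) = 0.00832 mA.
I_C = β·I_B = 50×0.00832 = 0.416 mA, and I_E = (β+1)I_B = 0.424 mA.
V_CE = V_CC − I_C·R_C − I_E·R_E = 10 − 0.416×4.7 − 0.424×0.56 = 7.81 V.
V_CE = 7.81 V > 0.2 V confirms active-region operation.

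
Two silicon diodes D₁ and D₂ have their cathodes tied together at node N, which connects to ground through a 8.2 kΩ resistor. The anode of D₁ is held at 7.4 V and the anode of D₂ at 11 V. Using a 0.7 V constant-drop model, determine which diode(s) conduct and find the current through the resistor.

Assume both conduct. Then node N would need to be at both 7.4−0.7 = 6.7 V and 11−0.7 = 10.3 V, which is impossible.
Assume only D₂ conducts: V_N = 11 − 0.7 = 10.3 V, so I_R = 10.3/8.2 = 1.26 mA.
Check D₁: its anode-to-cathode voltage is 7.4 − 10.3 = -2.9 V < 0.7 V, so it is off. The assumption is consistent.

Only D₂ conducts; I_R ≈ 1.3 mA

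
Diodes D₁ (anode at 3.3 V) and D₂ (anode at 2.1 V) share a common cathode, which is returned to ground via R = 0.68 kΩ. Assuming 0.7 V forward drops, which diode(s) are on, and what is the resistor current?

Assume both conduct. Then node N would need to be at both 3.3−0.7 = 2.6 V and 2.1−0.7 = 1.4 V, which is impossible.
Assume only D₁ conducts: V_N = 3.3 − 0.7 = 2.6 V, so I_R = 2.6/0.68 = 3.82 mA.
Check D₂: its anode-to-cathode voltage is 2.1 − 2.6 = -0.5 V < 0.7 V, so it is off. The assumption is consistent.

Only D₁ conducts; I_R ≈ 3.8 mA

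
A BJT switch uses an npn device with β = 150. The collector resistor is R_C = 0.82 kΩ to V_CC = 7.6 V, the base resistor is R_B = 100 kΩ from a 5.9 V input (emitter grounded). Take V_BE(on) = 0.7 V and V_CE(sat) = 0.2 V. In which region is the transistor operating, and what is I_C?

active; I_C ≈ 7.8 mA

Assume active. Base-emitter loop: I_B = (V_BB − V_BE)/R_B = (5.9 − 0.7)/100 = 0.052 mA.
I_C = β·I_B = 150×0.052 = 7.8 mA.
V_CE = V_CC − I_C·R_C = 7.6 − 7.8×0.82 = 1.2 V > V_CE(sat), so the active-region assumption holds.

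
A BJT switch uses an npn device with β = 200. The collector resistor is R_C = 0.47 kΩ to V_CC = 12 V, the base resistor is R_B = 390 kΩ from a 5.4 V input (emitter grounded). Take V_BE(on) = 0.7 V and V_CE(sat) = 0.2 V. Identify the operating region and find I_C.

active; I_C ≈ 2.4 mA

Assume active. Base-emitter loop: I_B = (V_BB − V_BE)/R_B = (5.4 − 0.7)/390 = 0.0121 mA.
I_C = β·I_B = 200×0.0121 = 2.41 mA.
V_CE = V_CC − I_C·R_C = 12 − 2.41×0.47 = 10.9 V > V_CE(sat), so the active-region assumption holds.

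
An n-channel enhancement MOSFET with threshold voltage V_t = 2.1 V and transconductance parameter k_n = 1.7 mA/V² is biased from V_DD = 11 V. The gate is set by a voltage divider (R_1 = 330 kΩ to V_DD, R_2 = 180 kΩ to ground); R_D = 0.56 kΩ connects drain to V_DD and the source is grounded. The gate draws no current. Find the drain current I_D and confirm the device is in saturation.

I_D ≈ 2.7 mA

V_G = V_DD·R_2/(R_1+R_2) = 11×180/510 = 3.88 V. With the source grounded, V_GS = V_G = 3.88 V.
Assume saturation: I_D = (k_n/2)(V_GS − V_t)² = (1.7/2)×(3.88 − 2.1)² = 0.85×1.78² = 2.7 mA.
V_DS = V_DD − I_D·R_D = 11 − 2.7×0.56 = 9.49 V.
Saturation requires V_DS ≥ V_GS − V_t = 1.78 V; 9.49 ≥ 1.78 ✓.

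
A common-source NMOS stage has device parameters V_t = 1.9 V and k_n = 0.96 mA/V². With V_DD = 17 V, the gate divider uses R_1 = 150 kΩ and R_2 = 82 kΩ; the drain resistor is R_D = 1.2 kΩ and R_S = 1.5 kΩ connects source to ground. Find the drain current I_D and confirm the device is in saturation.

V_G = V_DD·R_2/(R_1+R_2) = 17×82/232 = 6.01 V.
Assume saturation: I_D = (k_n/2)(V_GS − V_t)² with V_GS = V_G − I_D·R_S = 6.01 − 1.5·I_D.
Substituting gives 1.08·I_D² − 6.92·I_D + 8.1 = 0, with roots I_D = 1.54 or 4.86 mA.
The root I_D = 4.86 mA gives V_GS = -1.28 V ≤ V_t, so take I_D = 1.54 mA.
Then V_GS = 3.69 V and V_DS = V_DD − I_D(R_D+R_S) = 17 − 1.54×2.7 = 12.8 V.
Saturation requires V_DS ≥ V_GS − V_t = 1.79 V; 12.8 ≥ 1.79 ✓.

I_D ≈ 1.5 mA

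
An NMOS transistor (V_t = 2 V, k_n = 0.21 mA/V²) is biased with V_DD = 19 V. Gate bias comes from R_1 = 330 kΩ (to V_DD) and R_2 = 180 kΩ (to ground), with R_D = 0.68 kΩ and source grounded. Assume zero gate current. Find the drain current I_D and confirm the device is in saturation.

V_G = V_DD·R_2/(R_1+R_2) = 19×180/510 = 6.71 V. With the source grounded, V_GS = V_G = 6.71 V.
Assume saturation: I_D = (k_n/2)(V_GS − V_t)² = (0.21/2)×(6.71 − 2)² = 0.105×4.71² = 2.33 mA.
V_DS = V_DD − I_D·R_D = 19 − 2.33×0.68 = 17.4 V.
Saturation requires V_DS ≥ V_GS − V_t = 4.71 V; 17.4 ≥ 4.71 ✓.

I_D ≈ 2.3 mA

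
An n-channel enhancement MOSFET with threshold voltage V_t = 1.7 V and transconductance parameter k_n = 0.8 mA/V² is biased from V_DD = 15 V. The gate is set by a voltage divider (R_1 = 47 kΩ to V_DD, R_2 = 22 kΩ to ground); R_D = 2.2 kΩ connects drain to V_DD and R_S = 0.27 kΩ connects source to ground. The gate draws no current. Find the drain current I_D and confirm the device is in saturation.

V_G = V_DD·R_2/(R_1+R_2) = 15×22/69 = 4.78 V.
Assume saturation: I_D = (k_n/2)(V_GS − V_t)² with V_GS = V_G − I_D·R_S = 4.78 − 0.27·I_D.
Substituting gives 0.0292·I_D² − 1.67·I_D + 3.8 = 0, with roots I_D = 2.38 or 54.7 mA.
The root I_D = 54.7 mA gives V_GS = -10 V ≤ V_t, so take I_D = 2.38 mA.
Then V_GS = 4.14 V and V_DS = V_DD − I_D(R_D+R_S) = 15 − 2.38×2.47 = 9.12 V.
Saturation requires V_DS ≥ V_GS − V_t = 2.44 V; 9.12 ≥ 2.44 ✓.

I_D ≈ 2.4 mA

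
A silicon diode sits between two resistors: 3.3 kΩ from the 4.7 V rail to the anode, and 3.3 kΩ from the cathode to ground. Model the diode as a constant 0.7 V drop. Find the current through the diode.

The two resistors are in series with the diode, so KVL gives 4.7 = I·3.3 + 0.7 + I·3.3.
I = (4.7 − 0.7) / (3.3 + 3.3) kΩ = 4 / 6.6 = 0.606 mA.

I ≈ 0.61 mA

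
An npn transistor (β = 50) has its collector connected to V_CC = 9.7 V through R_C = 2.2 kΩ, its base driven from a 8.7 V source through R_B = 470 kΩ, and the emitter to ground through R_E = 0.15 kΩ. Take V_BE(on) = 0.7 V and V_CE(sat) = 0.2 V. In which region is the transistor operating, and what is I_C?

active; I_C ≈ 0.84 mA

Assume active. Base-emitter loop: I_B = (V_BB − V_BE)/(R_B + (β+1)R_E) = (8.7 − 0.7)/(470 + 51×0.15) = 0.0167 mA.
I_C = β·I_B = 50×0.0167 = 0.837 mA.
V_CE = V_CC − I_C·R_C − I_E·R_E = 9.7 − 0.837×2.2 − 0.854×0.15 = 7.73 V > V_CE(sat), so the active-region assumption holds.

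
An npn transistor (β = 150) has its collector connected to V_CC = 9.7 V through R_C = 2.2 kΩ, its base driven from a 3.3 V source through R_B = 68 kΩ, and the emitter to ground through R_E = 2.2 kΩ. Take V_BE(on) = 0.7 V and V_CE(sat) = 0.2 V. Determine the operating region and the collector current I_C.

active; I_C ≈ 0.97 mA

Assume active. Base-emitter loop: I_B = (V_BB − V_BE)/(R_B + (β+1)R_E) = (3.3 − 0.7)/(68 + 151×2.2) = 0.0065 mA.
I_C = β·I_B = 150×0.0065 = 0.975 mA.
V_CE = V_CC − I_C·R_C − I_E·R_E = 9.7 − 0.975×2.2 − 0.981×2.2 = 5.4 V > V_CE(sat), so the active-region assumption holds.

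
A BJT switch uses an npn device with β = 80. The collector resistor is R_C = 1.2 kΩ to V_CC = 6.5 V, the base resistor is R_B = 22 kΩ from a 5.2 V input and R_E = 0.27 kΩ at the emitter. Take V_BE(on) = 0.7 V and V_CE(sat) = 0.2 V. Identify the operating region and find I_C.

saturation; I_C ≈ 4.3 mA

Assume active: I_B = (5.2 − 0.7)/(22 + 81×0.27) = 0.103 mA, I_C = β·I_B = 8.21 mA.
Then V_CE = 6.5 − 8.21×1.2 − 8.31×0.27 = -5.59 V < 0.2 V — the active assumption fails.
Re-solve with V_CE = 0.2 V. KCL at the emitter: V_E/R_E = (V_BB−0.7−V_E)/R_B + (V_CC−0.2−V_E)/R_C, giving V_E = 1.19 V.
I_C = (V_CC − 0.2 − V_E)/R_C = (6.3 − 1.19)/1.2 = 4.26 mA.
Check: I_B = (4.5 − 1.19)/22 = 0.15 mA, and β·I_B = 12 mA > I_C, confirming saturation.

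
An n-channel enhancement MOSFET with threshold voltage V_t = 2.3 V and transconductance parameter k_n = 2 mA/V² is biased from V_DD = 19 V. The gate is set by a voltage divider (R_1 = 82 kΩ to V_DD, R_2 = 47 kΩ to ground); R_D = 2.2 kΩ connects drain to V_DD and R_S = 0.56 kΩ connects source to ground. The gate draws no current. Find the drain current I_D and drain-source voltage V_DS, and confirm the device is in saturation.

I_D ≈ 4.5 mA, V_DS ≈ 6.6 V

V_G = V_DD·R_2/(R_1+R_2) = 19×47/129 = 6.92 V.
Assume saturation: I_D = (k_n/2)(V_GS − V_t)² with V_GS = V_G − I_D·R_S = 6.92 − 0.56·I_D.
Substituting gives 0.314·I_D² − 6.18·I_D + 21.4 = 0, with roots I_D = 4.48 or 15.2 mA.
The root I_D = 15.2 mA gives V_GS = -1.6 V ≤ V_t, so take I_D = 4.48 mA.
Then V_GS = 4.42 V and V_DS = V_DD − I_D(R_D+R_S) = 19 − 4.48×2.76 = 6.65 V.
Saturation requires V_DS ≥ V_GS − V_t = 2.12 V; 6.65 ≥ 2.12 ✓.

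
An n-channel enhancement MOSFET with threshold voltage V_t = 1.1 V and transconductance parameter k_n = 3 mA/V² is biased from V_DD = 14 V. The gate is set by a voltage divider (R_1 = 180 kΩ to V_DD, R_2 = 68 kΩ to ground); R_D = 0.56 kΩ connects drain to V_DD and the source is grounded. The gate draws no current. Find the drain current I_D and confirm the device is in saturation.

V_G = V_DD·R_2/(R_1+R_2) = 14×68/248 = 3.84 V. With the source grounded, V_GS = V_G = 3.84 V.
Assume saturation: I_D = (k_n/2)(V_GS − V_t)² = (3/2)×(3.84 − 1.1)² = 1.5×2.74² = 11.3 mA.
V_DS = V_DD − I_D·R_D = 14 − 11.3×0.56 = 7.7 V.
Saturation requires V_DS ≥ V_GS − V_t = 2.74 V; 7.7 ≥ 2.74 ✓.

I_D ≈ 11 mA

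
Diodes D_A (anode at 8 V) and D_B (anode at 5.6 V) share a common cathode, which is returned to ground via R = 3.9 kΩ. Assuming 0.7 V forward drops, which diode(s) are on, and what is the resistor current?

Only D_A conducts; I_R ≈ 1.9 mA

Assume both conduct. Then node N would need to be at both 8−0.7 = 7.3 V and 5.6−0.7 = 4.9 V, which is impossible.
Assume only D_A conducts: V_N = 8 − 0.7 = 7.3 V, so I_R = 7.3/3.9 = 1.87 mA.
Check D_B: its anode-to-cathode voltage is 5.6 − 7.3 = -1.7 V < 0.7 V, so it is off. The assumption is consistent.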